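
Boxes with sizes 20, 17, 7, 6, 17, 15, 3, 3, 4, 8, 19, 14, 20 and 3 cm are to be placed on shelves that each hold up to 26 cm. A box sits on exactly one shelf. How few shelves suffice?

Total = 20 + 20 + 19 + 17 + 17 + 15 + 14 + 8 + 7 + 6 + 4 + 3 + 3 + 3 = 156 cm.
Lower bound: ⌈156/26⌉ = 6 shelves.
Also, 7 boxes each exceed 13 cm, and no two of those can share a shelf, so at least 7 shelves are needed.
A packing using 7 shelves:
  shelf 1: 20 + 6 = 26
  shelf 2: 20 + 4 = 24
  shelf 3: 19 + 7 = 26
  shelf 4: 17 + 8 = 25
  shelf 5: 17 + 3 + 3 + 3 = 26
  shelf 6: 15 = 15
  shelf 7: 14 = 14
This matches the lower bound, so 7 is optimal.

7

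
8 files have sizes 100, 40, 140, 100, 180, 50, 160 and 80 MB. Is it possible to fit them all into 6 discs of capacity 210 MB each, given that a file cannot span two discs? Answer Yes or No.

A valid assignment using 5 discs:
  disc 1: 180 = 180
  disc 2: 160 + 50 = 210
  disc 3: 140 + 40 = 180
  disc 4: 100 + 100 = 200
  disc 5: 80 = 80
That uses only 5 ≤ 6, so 6 discs are enough.

Yes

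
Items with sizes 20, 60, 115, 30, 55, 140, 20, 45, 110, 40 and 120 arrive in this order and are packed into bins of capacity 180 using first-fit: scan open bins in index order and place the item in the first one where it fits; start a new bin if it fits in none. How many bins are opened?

  20 → bin 1 (new)  [load 20/180]
  60 → bin 1  [load 80/180]
  115 → bin 2 (new)  [load 115/180]
  30 → bin 1  [load 110/180]
  55 → bin 1  [load 165/180]
  140 → bin 3 (new)  [load 140/180]
  20 → bin 2  [load 135/180]
  45 → bin 2  [load 180/180]
  110 → bin 4 (new)  [load 110/180]
  40 → bin 3  [load 180/180]
  120 → bin 5 (new)  [load 120/180]
5 bins opened.

5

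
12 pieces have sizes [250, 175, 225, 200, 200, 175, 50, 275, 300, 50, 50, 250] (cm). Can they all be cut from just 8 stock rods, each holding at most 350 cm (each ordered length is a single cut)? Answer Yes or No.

A valid assignment using 8 stock rods:
  stock rod 1: 300 + 50 = 350
  stock rod 2: 275 + 50 = 325
  stock rod 3: 250 + 50 = 300
  stock rod 4: 250 = 250
  stock rod 5: 225 = 225
  stock rod 6: 200 = 200
  stock rod 7: 200 = 200
  stock rod 8: 175 + 175 = 350
Every load is within 350 cm, so 8 stock rods suffice.

Yes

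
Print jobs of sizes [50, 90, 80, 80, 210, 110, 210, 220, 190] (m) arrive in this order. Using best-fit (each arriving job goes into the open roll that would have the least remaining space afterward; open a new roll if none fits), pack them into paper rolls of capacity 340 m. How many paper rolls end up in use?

  50 → roll 1 (new)  [load 50/340]
  90 → roll 1  [load 140/340]
  80 → roll 1  [load 220/340]
  80 → roll 1  [load 300/340]
  210 → roll 2 (new)  [load 210/340]
  110 → roll 2  [load 320/340]
  210 → roll 3 (new)  [load 210/340]
  220 → roll 4 (new)  [load 220/340]
  190 → roll 5 (new)  [load 190/340]
5 paper rolls opened.

5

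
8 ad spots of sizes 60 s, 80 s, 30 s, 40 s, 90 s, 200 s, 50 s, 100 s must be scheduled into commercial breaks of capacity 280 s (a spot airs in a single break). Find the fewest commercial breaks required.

Total = 200 + 100 + 90 + 80 + 60 + 50 + 40 + 30 = 650 s.
Lower bound: ⌈650/280⌉ = 3 commercial breaks.
A packing using 3 commercial breaks:
  break 1: 200 + 80 = 280
  break 2: 100 + 90 + 60 + 30 = 280
  break 3: 50 + 40 = 90
This matches the lower bound, so 3 is optimal.

3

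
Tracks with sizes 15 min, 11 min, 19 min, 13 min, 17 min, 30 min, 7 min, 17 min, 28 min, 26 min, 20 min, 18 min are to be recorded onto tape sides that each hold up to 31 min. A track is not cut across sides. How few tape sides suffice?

9

Total = 30 + 28 + 26 + 20 + 19 + 18 + 17 + 17 + 15 + 13 + 11 + 7 = 221 min.
Lower bound: ⌈221/31⌉ = 8 tape sides.
A packing using 9 tape sides:
  side 1: 30 = 30
  side 2: 28 = 28
  side 3: 26 = 26
  side 4: 20 + 11 = 31
  side 5: 19 + 7 = 26
  side 6: 18 + 13 = 31
  side 7: 17 = 17
  side 8: 17 = 17
  side 9: 15 = 15
No arrangement into 8 tape sides stays within capacity, so 9 is optimal.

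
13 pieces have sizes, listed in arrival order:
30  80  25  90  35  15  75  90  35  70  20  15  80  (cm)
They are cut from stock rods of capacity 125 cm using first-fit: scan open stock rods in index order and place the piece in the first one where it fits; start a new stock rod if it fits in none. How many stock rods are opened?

6

  30 → stock rod 1 (new)  [load 30/125]
  80 → stock rod 1  [load 110/125]
  25 → stock rod 2 (new)  [load 25/125]
  90 → stock rod 2  [load 115/125]
  35 → stock rod 3 (new)  [load 35/125]
  15 → stock rod 1  [load 125/125]
  75 → stock rod 3  [load 110/125]
  90 → stock rod 4 (new)  [load 90/125]
  35 → stock rod 4  [load 125/125]
  70 → stock rod 5 (new)  [load 70/125]
  20 → stock rod 5  [load 90/125]
  15 → stock rod 3  [load 125/125]
  80 → stock rod 6 (new)  [load 80/125]
6 stock rods opened.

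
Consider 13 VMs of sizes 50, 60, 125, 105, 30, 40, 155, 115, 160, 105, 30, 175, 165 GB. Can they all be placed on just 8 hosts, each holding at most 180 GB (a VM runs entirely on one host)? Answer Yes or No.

A valid assignment using 8 hosts:
  host 1: 175 = 175
  host 2: 165 = 165
  host 3: 160 = 160
  host 4: 155 = 155
  host 5: 125 + 50 = 175
  host 6: 115 + 60 = 175
  host 7: 105 + 40 + 30 = 175
  host 8: 105 + 30 = 135
Every load is within 180 GB, so 8 hosts suffice.

Yes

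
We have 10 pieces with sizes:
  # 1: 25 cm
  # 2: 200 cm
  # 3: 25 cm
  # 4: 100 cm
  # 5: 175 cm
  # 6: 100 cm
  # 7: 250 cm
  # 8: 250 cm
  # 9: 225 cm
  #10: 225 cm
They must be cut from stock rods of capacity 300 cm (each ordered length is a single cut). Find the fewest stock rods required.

6

Total = 250 + 250 + 225 + 225 + 200 + 175 + 100 + 100 + 25 + 25 = 1575 cm.
Lower bound: ⌈1575/300⌉ = 6 stock rods.
A packing using 6 stock rods:
  stock rod 1: 250 + 25 + 25 = 300
  stock rod 2: 250 = 250
  stock rod 3: 225 = 225
  stock rod 4: 225 = 225
  stock rod 5: 200 + 100 = 300
  stock rod 6: 175 + 100 = 275
This matches the lower bound, so 6 is optimal.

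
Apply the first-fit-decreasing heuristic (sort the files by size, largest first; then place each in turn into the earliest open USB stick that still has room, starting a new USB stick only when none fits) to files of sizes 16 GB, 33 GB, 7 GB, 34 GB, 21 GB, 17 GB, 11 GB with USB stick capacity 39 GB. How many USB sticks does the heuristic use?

Sorted descending: 34, 33, 21, 17, 16, 11, 7.
  34 → USB stick 1 (new)  [load 34/39]
  33 → USB stick 2 (new)  [load 33/39]
  21 → USB stick 3 (new)  [load 21/39]
  17 → USB stick 3  [load 38/39]
  16 → USB stick 4 (new)  [load 16/39]
  11 → USB stick 4  [load 27/39]
  7 → USB stick 4  [load 34/39]
4 USB sticks opened.

4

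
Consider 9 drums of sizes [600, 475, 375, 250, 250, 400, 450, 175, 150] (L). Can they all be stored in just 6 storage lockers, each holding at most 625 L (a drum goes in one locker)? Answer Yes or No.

A valid assignment using 6 storage lockers:
  locker 1: 600 = 600
  locker 2: 475 + 150 = 625
  locker 3: 450 + 175 = 625
  locker 4: 400 = 400
  locker 5: 375 + 250 = 625
  locker 6: 250 = 250
Every load is within 625 L, so 6 storage lockers suffice.

Yes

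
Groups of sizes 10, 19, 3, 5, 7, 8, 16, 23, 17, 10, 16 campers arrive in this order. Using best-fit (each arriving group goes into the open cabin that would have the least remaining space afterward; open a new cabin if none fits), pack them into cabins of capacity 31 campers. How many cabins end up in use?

  10 → cabin 1 (new)  [load 10/31]
  19 → cabin 1  [load 29/31]
  3 → cabin 2 (new)  [load 3/31]
  5 → cabin 2  [load 8/31]
  7 → cabin 2  [load 15/31]
  8 → cabin 2  [load 23/31]
  16 → cabin 3 (new)  [load 16/31]
  23 → cabin 4 (new)  [load 23/31]
  17 → cabin 5 (new)  [load 17/31]
  10 → cabin 5  [load 27/31]
  16 → cabin 6 (new)  [load 16/31]
6 cabins opened.

6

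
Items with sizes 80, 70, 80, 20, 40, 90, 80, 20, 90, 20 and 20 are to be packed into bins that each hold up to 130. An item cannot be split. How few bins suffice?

Total = 90 + 90 + 80 + 80 + 80 + 70 + 40 + 20 + 20 + 20 + 20 = 610.
Lower bound: ⌈610/130⌉ = 5 bins.
Also, 6 items each exceed 65, and no two of those can share a bin, so at least 6 bins are needed.
A packing using 6 bins:
  bin 1: 90 + 40 = 130
  bin 2: 90 + 20 + 20 = 130
  bin 3: 80 + 20 + 20 = 120
  bin 4: 80 = 80
  bin 5: 80 = 80
  bin 6: 70 = 70
This matches the lower bound, so 6 is optimal.

6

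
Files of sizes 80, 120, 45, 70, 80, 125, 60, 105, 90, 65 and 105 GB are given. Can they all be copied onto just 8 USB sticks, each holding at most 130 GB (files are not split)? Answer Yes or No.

Total = 945 GB; ⌈945/130⌉ = 8.
The bound of 8 does not rule out 8, but exhaustive search shows no assignment into 8 USB sticks of capacity 130 GB exists — the minimum is 9.

No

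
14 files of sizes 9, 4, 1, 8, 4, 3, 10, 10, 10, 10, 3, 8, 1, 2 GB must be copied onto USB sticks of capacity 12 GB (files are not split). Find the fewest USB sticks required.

8

Total = 10 + 10 + 10 + 10 + 9 + 8 + 8 + 4 + 4 + 3 + 3 + 2 + 1 + 1 = 83 GB.
Lower bound: ⌈83/12⌉ = 7 USB sticks.
A packing using 8 USB sticks:
  USB stick 1: 10 + 2 = 12
  USB stick 2: 10 + 1 + 1 = 12
  USB stick 3: 10 = 10
  USB stick 4: 10 = 10
  USB stick 5: 9 + 3 = 12
  USB stick 6: 8 + 4 = 12
  USB stick 7: 8 + 4 = 12
  USB stick 8: 3 = 3
No arrangement into 7 USB sticks stays within capacity, so 8 is optimal.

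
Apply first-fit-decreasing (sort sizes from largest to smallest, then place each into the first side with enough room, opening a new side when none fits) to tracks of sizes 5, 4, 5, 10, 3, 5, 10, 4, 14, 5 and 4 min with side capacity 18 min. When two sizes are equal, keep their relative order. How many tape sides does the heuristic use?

4

Sorted descending: 14, 10, 10, 5, 5, 5, 5, 4, 4, 4, 3.
  14 → side 1 (new)  [load 14/18]
  10 → side 2 (new)  [load 10/18]
  10 → side 3 (new)  [load 10/18]
  5 → side 2  [load 15/18]
  5 → side 3  [load 15/18]
  5 → side 4 (new)  [load 5/18]
  5 → side 4  [load 10/18]
  4 → side 1  [load 18/18]
  4 → side 4  [load 14/18]
  4 → side 4  [load 18/18]
  3 → side 2  [load 18/18]
4 tape sides opened.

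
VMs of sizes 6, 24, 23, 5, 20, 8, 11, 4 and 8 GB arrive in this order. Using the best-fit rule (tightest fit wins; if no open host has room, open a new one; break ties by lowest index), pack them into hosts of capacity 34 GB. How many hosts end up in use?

  6 → host 1 (new)  [load 6/34]
  24 → host 1  [load 30/34]
  23 → host 2 (new)  [load 23/34]
  5 → host 2  [load 28/34]
  20 → host 3 (new)  [load 20/34]
  8 → host 3  [load 28/34]
  11 → host 4 (new)  [load 11/34]
  4 → host 1  [load 34/34]
  8 → host 4  [load 19/34]
4 hosts opened.

4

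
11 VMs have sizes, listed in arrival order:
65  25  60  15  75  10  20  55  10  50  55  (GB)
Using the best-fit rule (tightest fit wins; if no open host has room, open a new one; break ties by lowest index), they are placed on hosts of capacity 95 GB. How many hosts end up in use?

  65 → host 1 (new)  [load 65/95]
  25 → host 1  [load 90/95]
  60 → host 2 (new)  [load 60/95]
  15 → host 2  [load 75/95]
  75 → host 3 (new)  [load 75/95]
  10 → host 2  [load 85/95]
  20 → host 3  [load 95/95]
  55 → host 4 (new)  [load 55/95]
  10 → host 2  [load 95/95]
  50 → host 5 (new)  [load 50/95]
  55 → host 6 (new)  [load 55/95]
6 hosts opened.

6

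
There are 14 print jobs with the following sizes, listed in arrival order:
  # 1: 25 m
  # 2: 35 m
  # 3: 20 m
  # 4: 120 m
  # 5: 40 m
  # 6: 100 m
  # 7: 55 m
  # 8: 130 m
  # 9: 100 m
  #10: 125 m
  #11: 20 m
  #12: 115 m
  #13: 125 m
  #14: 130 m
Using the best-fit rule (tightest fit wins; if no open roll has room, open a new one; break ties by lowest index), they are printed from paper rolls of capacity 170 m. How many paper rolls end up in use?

9

  25 → roll 1 (new)  [load 25/170]
  35 → roll 1  [load 60/170]
  20 → roll 1  [load 80/170]
  120 → roll 2 (new)  [load 120/170]
  40 → roll 2  [load 160/170]
  100 → roll 3 (new)  [load 100/170]
  55 → roll 3  [load 155/170]
  130 → roll 4 (new)  [load 130/170]
  100 → roll 5 (new)  [load 100/170]
  125 → roll 6 (new)  [load 125/170]
  20 → roll 4  [load 150/170]
  115 → roll 7 (new)  [load 115/170]
  125 → roll 8 (new)  [load 125/170]
  130 → roll 9 (new)  [load 130/170]
9 paper rolls opened.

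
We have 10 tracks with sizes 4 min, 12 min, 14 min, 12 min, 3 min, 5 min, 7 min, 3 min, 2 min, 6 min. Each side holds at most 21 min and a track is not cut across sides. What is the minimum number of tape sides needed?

Total = 14 + 12 + 12 + 7 + 6 + 5 + 4 + 3 + 3 + 2 = 68 min.
Lower bound: ⌈68/21⌉ = 4 tape sides.
A packing using 4 tape sides:
  side 1: 14 + 7 = 21
  side 2: 12 + 6 + 3 = 21
  side 3: 12 + 5 + 4 = 21
  side 4: 3 + 2 = 5
This matches the lower bound, so 4 is optimal.

4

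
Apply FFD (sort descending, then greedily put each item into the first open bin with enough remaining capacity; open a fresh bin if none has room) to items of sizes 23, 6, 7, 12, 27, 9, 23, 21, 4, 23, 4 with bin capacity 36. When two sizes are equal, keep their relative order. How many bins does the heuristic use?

Sorted descending: 27, 23, 23, 23, 21, 12, 9, 7, 6, 4, 4.
  27 → bin 1 (new)  [load 27/36]
  23 → bin 2 (new)  [load 23/36]
  23 → bin 3 (new)  [load 23/36]
  23 → bin 4 (new)  [load 23/36]
  21 → bin 5 (new)  [load 21/36]
  12 → bin 2  [load 35/36]
  9 → bin 1  [load 36/36]
  7 → bin 3  [load 30/36]
  6 → bin 3  [load 36/36]
  4 → bin 4  [load 27/36]
  4 → bin 4  [load 31/36]
5 bins opened.

5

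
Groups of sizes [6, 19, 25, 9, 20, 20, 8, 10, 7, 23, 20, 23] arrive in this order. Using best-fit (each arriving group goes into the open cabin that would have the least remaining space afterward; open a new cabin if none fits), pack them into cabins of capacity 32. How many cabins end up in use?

7

  6 → cabin 1 (new)  [load 6/32]
  19 → cabin 1  [load 25/32]
  25 → cabin 2 (new)  [load 25/32]
  9 → cabin 3 (new)  [load 9/32]
  20 → cabin 3  [load 29/32]
  20 → cabin 4 (new)  [load 20/32]
  8 → cabin 4  [load 28/32]
  10 → cabin 5 (new)  [load 10/32]
  7 → cabin 1  [load 32/32]
  23 → cabin 6 (new)  [load 23/32]
  20 → cabin 5  [load 30/32]
  23 → cabin 7 (new)  [load 23/32]
7 cabins opened.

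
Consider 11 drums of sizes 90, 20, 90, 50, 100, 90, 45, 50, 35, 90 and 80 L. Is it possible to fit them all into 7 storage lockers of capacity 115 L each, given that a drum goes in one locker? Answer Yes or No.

Total = 740 L; ⌈740/115⌉ = 7.
The bound of 7 does not rule out 7, but exhaustive search shows no assignment into 7 storage lockers of capacity 115 L exists — the minimum is 8.

No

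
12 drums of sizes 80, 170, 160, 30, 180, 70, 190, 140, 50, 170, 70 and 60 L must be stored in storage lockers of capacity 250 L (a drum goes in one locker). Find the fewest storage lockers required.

Total = 190 + 180 + 170 + 170 + 160 + 140 + 80 + 70 + 70 + 60 + 50 + 30 = 1370 L.
Lower bound: ⌈1370/250⌉ = 6 storage lockers.
A packing using 6 storage lockers:
  locker 1: 190 + 60 = 250
  locker 2: 180 + 70 = 250
  locker 3: 170 + 80 = 250
  locker 4: 170 + 70 = 240
  locker 5: 160 + 50 + 30 = 240
  locker 6: 140 = 140
This matches the lower bound, so 6 is optimal.

6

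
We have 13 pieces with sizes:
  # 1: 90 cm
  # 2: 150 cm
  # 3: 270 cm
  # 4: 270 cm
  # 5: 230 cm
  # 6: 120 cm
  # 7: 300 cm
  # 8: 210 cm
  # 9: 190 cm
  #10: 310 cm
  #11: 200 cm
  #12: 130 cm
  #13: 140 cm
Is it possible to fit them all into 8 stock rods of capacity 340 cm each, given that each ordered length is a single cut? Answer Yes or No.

No

Total = 2610 cm; ⌈2610/340⌉ = 8.
The bound of 8 does not rule out 8, but exhaustive search shows no assignment into 8 stock rods of capacity 340 cm exists — the minimum is 9.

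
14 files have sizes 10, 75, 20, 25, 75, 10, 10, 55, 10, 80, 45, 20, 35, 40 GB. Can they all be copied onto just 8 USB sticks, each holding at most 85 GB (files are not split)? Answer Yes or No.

A valid assignment using 7 USB sticks:
  USB stick 1: 80 = 80
  USB stick 2: 75 + 10 = 85
  USB stick 3: 75 + 10 = 85
  USB stick 4: 55 + 25 = 80
  USB stick 5: 45 + 40 = 85
  USB stick 6: 35 + 20 + 20 + 10 = 85
  USB stick 7: 10 = 10
That uses only 7 ≤ 8, so 8 USB sticks are enough.

Yes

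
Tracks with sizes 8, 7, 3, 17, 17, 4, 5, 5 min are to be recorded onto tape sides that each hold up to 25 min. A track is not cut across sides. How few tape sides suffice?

3

Total = 17 + 17 + 8 + 7 + 5 + 5 + 4 + 3 = 66 min.
Lower bound: ⌈66/25⌉ = 3 tape sides.
A packing using 3 tape sides:
  side 1: 17 + 8 = 25
  side 2: 17 + 7 = 24
  side 3: 5 + 5 + 4 + 3 = 17
This matches the lower bound, so 3 is optimal.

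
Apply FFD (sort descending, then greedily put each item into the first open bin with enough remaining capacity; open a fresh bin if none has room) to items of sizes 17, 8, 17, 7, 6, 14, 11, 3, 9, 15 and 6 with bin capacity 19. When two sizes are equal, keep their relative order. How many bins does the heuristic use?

7

Sorted descending: 17, 17, 15, 14, 11, 9, 8, 7, 6, 6, 3.
  17 → bin 1 (new)  [load 17/19]
  17 → bin 2 (new)  [load 17/19]
  15 → bin 3 (new)  [load 15/19]
  14 → bin 4 (new)  [load 14/19]
  11 → bin 5 (new)  [load 11/19]
  9 → bin 6 (new)  [load 9/19]
  8 → bin 5  [load 19/19]
  7 → bin 6  [load 16/19]
  6 → bin 7 (new)  [load 6/19]
  6 → bin 7  [load 12/19]
  3 → bin 3  [load 18/19]
7 bins opened.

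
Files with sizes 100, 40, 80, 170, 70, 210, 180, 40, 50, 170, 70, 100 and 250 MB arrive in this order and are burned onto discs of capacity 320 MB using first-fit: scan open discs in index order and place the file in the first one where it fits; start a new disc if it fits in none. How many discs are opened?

6

  100 → disc 1 (new)  [load 100/320]
  40 → disc 1  [load 140/320]
  80 → disc 1  [load 220/320]
  170 → disc 2 (new)  [load 170/320]
  70 → disc 1  [load 290/320]
  210 → disc 3 (new)  [load 210/320]
  180 → disc 4 (new)  [load 180/320]
  40 → disc 2  [load 210/320]
  50 → disc 2  [load 260/320]
  170 → disc 5 (new)  [load 170/320]
  70 → disc 3  [load 280/320]
  100 → disc 4  [load 280/320]
  250 → disc 6 (new)  [load 250/320]
6 discs opened.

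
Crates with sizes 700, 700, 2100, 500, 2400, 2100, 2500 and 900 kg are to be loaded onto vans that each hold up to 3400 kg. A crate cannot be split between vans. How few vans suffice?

Total = 2500 + 2400 + 2100 + 2100 + 900 + 700 + 700 + 500 = 11900 kg.
Lower bound: ⌈11900/3400⌉ = 4 vans.
A packing using 4 vans:
  van 1: 2500 + 900 = 3400
  van 2: 2400 + 700 = 3100
  van 3: 2100 + 700 + 500 = 3300
  van 4: 2100 = 2100
This matches the lower bound, so 4 is optimal.

4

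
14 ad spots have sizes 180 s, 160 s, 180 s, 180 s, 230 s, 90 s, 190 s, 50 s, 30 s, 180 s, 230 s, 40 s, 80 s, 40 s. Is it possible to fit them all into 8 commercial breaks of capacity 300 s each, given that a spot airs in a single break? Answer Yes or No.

A valid assignment using 8 commercial breaks:
  break 1: 230 + 50 = 280
  break 2: 230 + 40 + 30 = 300
  break 3: 190 + 90 = 280
  break 4: 180 + 80 + 40 = 300
  break 5: 180 = 180
  break 6: 180 = 180
  break 7: 180 = 180
  break 8: 160 = 160
Every load is within 300 s, so 8 commercial breaks suffice.

Yes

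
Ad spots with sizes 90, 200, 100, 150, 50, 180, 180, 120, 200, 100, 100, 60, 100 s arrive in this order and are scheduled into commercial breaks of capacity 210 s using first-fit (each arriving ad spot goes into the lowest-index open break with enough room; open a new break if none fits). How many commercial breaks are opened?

9

  90 → break 1 (new)  [load 90/210]
  200 → break 2 (new)  [load 200/210]
  100 → break 1  [load 190/210]
  150 → break 3 (new)  [load 150/210]
  50 → break 3  [load 200/210]
  180 → break 4 (new)  [load 180/210]
  180 → break 5 (new)  [load 180/210]
  120 → break 6 (new)  [load 120/210]
  200 → break 7 (new)  [load 200/210]
  100 → break 8 (new)  [load 100/210]
  100 → break 8  [load 200/210]
  60 → break 6  [load 180/210]
  100 → break 9 (new)  [load 100/210]
9 commercial breaks opened.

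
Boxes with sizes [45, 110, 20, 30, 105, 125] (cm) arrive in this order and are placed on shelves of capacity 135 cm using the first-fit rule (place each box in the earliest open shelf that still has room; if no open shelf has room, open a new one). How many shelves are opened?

  45 → shelf 1 (new)  [load 45/135]
  110 → shelf 2 (new)  [load 110/135]
  20 → shelf 1  [load 65/135]
  30 → shelf 1  [load 95/135]
  105 → shelf 3 (new)  [load 105/135]
  125 → shelf 4 (new)  [load 125/135]
4 shelves opened.

4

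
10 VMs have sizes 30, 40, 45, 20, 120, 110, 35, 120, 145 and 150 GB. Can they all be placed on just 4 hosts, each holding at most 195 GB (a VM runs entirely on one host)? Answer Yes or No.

No

Total = 815 GB; ⌈815/195⌉ = 5.
At least 5 hosts are required, but only 4 are allowed.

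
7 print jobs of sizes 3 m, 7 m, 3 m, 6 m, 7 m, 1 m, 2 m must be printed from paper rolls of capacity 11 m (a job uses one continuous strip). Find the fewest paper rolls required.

Total = 7 + 7 + 6 + 3 + 3 + 2 + 1 = 29 m.
Lower bound: ⌈29/11⌉ = 3 paper rolls.
A packing using 3 paper rolls:
  roll 1: 7 + 3 + 1 = 11
  roll 2: 7 + 3 = 10
  roll 3: 6 + 2 = 8
This matches the lower bound, so 3 is optimal.

3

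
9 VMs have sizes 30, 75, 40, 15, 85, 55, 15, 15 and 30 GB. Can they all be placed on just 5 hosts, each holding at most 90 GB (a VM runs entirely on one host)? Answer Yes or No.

Yes

A valid assignment using 5 hosts:
  host 1: 85 = 85
  host 2: 75 + 15 = 90
  host 3: 55 + 30 = 85
  host 4: 40 + 30 + 15 = 85
  host 5: 15 = 15
Every load is within 90 GB, so 5 hosts suffice.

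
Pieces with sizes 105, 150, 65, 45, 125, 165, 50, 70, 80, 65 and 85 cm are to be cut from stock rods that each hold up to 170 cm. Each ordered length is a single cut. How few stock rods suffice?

7

Total = 165 + 150 + 125 + 105 + 85 + 80 + 70 + 65 + 65 + 50 + 45 = 1005 cm.
Lower bound: ⌈1005/170⌉ = 6 stock rods.
A packing using 7 stock rods:
  stock rod 1: 165 = 165
  stock rod 2: 150 = 150
  stock rod 3: 125 + 45 = 170
  stock rod 4: 105 + 65 = 170
  stock rod 5: 85 + 80 = 165
  stock rod 6: 70 + 65 = 135
  stock rod 7: 50 = 50
No arrangement into 6 stock rods stays within capacity, so 7 is optimal.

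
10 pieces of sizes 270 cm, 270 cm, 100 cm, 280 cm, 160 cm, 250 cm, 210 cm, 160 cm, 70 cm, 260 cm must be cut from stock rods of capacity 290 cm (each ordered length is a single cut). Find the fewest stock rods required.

8

Total = 280 + 270 + 270 + 260 + 250 + 210 + 160 + 160 + 100 + 70 = 2030 cm.
Lower bound: ⌈2030/290⌉ = 7 stock rods.
Also, 8 pieces each exceed 145 cm, and no two of those can share a stock rod, so at least 8 stock rods are needed.
A packing using 8 stock rods:
  stock rod 1: 280 = 280
  stock rod 2: 270 = 270
  stock rod 3: 270 = 270
  stock rod 4: 260 = 260
  stock rod 5: 250 = 250
  stock rod 6: 210 + 70 = 280
  stock rod 7: 160 + 100 = 260
  stock rod 8: 160 = 160
This matches the lower bound, so 8 is optimal.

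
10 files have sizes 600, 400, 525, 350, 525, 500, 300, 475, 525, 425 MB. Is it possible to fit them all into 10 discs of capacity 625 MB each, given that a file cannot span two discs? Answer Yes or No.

Yes

A valid assignment using 10 discs:
  disc 1: 600 = 600
  disc 2: 525 = 525
  disc 3: 525 = 525
  disc 4: 525 = 525
  disc 5: 500 = 500
  disc 6: 475 = 475
  disc 7: 425 = 425
  disc 8: 400 = 400
  disc 9: 350 = 350
  disc 10: 300 = 300
Every load is within 625 MB, so 10 discs suffice.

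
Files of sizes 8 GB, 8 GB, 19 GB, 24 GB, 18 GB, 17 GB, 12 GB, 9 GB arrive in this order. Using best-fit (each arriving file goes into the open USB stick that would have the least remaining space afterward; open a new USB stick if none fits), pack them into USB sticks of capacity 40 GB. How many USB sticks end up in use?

  8 → USB stick 1 (new)  [load 8/40]
  8 → USB stick 1  [load 16/40]
  19 → USB stick 1  [load 35/40]
  24 → USB stick 2 (new)  [load 24/40]
  18 → USB stick 3 (new)  [load 18/40]
  17 → USB stick 3  [load 35/40]
  12 → USB stick 2  [load 36/40]
  9 → USB stick 4 (new)  [load 9/40]
4 USB sticks opened.

4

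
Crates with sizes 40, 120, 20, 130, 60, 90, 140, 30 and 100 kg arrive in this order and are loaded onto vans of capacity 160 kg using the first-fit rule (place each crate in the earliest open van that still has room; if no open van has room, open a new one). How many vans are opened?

5

  40 → van 1 (new)  [load 40/160]
  120 → van 1  [load 160/160]
  20 → van 2 (new)  [load 20/160]
  130 → van 2  [load 150/160]
  60 → van 3 (new)  [load 60/160]
  90 → van 3  [load 150/160]
  140 → van 4 (new)  [load 140/160]
  30 → van 5 (new)  [load 30/160]
  100 → van 5  [load 130/160]
5 vans opened.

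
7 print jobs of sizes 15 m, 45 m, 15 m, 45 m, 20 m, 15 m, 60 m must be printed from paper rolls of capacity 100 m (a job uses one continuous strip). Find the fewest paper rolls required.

3

Total = 60 + 45 + 45 + 20 + 15 + 15 + 15 = 215 m.
Lower bound: ⌈215/100⌉ = 3 paper rolls.
A packing using 3 paper rolls:
  roll 1: 60 + 20 + 15 = 95
  roll 2: 45 + 45 = 90
  roll 3: 15 + 15 = 30
This matches the lower bound, so 3 is optimal.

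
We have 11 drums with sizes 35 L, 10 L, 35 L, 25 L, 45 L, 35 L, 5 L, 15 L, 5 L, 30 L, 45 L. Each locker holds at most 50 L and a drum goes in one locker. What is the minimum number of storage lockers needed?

7

Total = 45 + 45 + 35 + 35 + 35 + 30 + 25 + 15 + 10 + 5 + 5 = 285 L.
Lower bound: ⌈285/50⌉ = 6 storage lockers.
A packing using 7 storage lockers:
  locker 1: 45 + 5 = 50
  locker 2: 45 + 5 = 50
  locker 3: 35 + 15 = 50
  locker 4: 35 + 10 = 45
  locker 5: 35 = 35
  locker 6: 30 = 30
  locker 7: 25 = 25
No arrangement into 6 storage lockers stays within capacity, so 7 is optimal.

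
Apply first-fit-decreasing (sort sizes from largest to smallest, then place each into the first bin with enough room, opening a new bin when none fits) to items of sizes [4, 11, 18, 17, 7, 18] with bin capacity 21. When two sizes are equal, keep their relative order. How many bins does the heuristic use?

4

Sorted descending: 18, 18, 17, 11, 7, 4.
  18 → bin 1 (new)  [load 18/21]
  18 → bin 2 (new)  [load 18/21]
  17 → bin 3 (new)  [load 17/21]
  11 → bin 4 (new)  [load 11/21]
  7 → bin 4  [load 18/21]
  4 → bin 3  [load 21/21]
4 bins opened.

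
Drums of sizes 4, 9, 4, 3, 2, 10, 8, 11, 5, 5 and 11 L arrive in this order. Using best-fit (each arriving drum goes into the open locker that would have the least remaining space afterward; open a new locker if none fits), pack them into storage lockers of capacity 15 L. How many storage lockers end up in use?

  4 → locker 1 (new)  [load 4/15]
  9 → locker 1  [load 13/15]
  4 → locker 2 (new)  [load 4/15]
  3 → locker 2  [load 7/15]
  2 → locker 1  [load 15/15]
  10 → locker 3 (new)  [load 10/15]
  8 → locker 2  [load 15/15]
  11 → locker 4 (new)  [load 11/15]
  5 → locker 3  [load 15/15]
  5 → locker 5 (new)  [load 5/15]
  11 → locker 6 (new)  [load 11/15]
6 storage lockers opened.

6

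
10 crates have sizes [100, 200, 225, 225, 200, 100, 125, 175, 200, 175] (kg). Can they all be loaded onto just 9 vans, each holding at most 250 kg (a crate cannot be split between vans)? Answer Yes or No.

A valid assignment using 9 vans:
  van 1: 225 = 225
  van 2: 225 = 225
  van 3: 200 = 200
  van 4: 200 = 200
  van 5: 200 = 200
  van 6: 175 = 175
  van 7: 175 = 175
  van 8: 125 + 100 = 225
  van 9: 100 = 100
Every load is within 250 kg, so 9 vans suffice.

Yes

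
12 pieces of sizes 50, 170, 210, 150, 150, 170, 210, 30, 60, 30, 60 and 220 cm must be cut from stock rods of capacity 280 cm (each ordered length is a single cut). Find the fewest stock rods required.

Total = 220 + 210 + 210 + 170 + 170 + 150 + 150 + 60 + 60 + 50 + 30 + 30 = 1510 cm.
Lower bound: ⌈1510/280⌉ = 6 stock rods.
Also, 7 pieces each exceed 140 cm, and no two of those can share a stock rod, so at least 7 stock rods are needed.
A packing using 7 stock rods:
  stock rod 1: 220 + 60 = 280
  stock rod 2: 210 + 60 = 270
  stock rod 3: 210 + 50 = 260
  stock rod 4: 170 + 30 + 30 = 230
  stock rod 5: 170 = 170
  stock rod 6: 150 = 150
  stock rod 7: 150 = 150
This matches the lower bound, so 7 is optimal.

7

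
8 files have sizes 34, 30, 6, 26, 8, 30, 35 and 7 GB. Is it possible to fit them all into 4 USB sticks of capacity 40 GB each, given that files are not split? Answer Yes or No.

Total = 176 GB; ⌈176/40⌉ = 5.
At least 5 USB sticks are required, but only 4 are allowed.

No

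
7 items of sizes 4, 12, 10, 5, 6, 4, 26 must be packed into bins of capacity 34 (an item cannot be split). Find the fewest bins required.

Total = 26 + 12 + 10 + 6 + 5 + 4 + 4 = 67.
Lower bound: ⌈67/34⌉ = 2 bins.
A packing using 2 bins:
  bin 1: 26 + 4 + 4 = 34
  bin 2: 12 + 10 + 6 + 5 = 33
This matches the lower bound, so 2 is optimal.

2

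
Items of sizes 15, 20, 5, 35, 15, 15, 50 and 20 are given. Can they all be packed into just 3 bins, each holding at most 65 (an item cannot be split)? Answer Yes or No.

A valid assignment using 3 bins:
  bin 1: 50 + 15 = 65
  bin 2: 35 + 20 + 5 = 60
  bin 3: 20 + 15 + 15 = 50
Every load is within 65, so 3 bins suffice.

Yes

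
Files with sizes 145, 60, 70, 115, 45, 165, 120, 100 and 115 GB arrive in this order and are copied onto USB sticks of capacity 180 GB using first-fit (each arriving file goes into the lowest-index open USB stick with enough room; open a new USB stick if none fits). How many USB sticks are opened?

7

  145 → USB stick 1 (new)  [load 145/180]
  60 → USB stick 2 (new)  [load 60/180]
  70 → USB stick 2  [load 130/180]
  115 → USB stick 3 (new)  [load 115/180]
  45 → USB stick 2  [load 175/180]
  165 → USB stick 4 (new)  [load 165/180]
  120 → USB stick 5 (new)  [load 120/180]
  100 → USB stick 6 (new)  [load 100/180]
  115 → USB stick 7 (new)  [load 115/180]
7 USB sticks opened.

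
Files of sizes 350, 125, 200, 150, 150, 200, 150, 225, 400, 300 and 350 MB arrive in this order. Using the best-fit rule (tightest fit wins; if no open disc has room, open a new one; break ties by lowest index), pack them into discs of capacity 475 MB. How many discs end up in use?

  350 → disc 1 (new)  [load 350/475]
  125 → disc 1  [load 475/475]
  200 → disc 2 (new)  [load 200/475]
  150 → disc 2  [load 350/475]
  150 → disc 3 (new)  [load 150/475]
  200 → disc 3  [load 350/475]
  150 → disc 4 (new)  [load 150/475]
  225 → disc 4  [load 375/475]
  400 → disc 5 (new)  [load 400/475]
  300 → disc 6 (new)  [load 300/475]
  350 → disc 7 (new)  [load 350/475]
7 discs opened.

7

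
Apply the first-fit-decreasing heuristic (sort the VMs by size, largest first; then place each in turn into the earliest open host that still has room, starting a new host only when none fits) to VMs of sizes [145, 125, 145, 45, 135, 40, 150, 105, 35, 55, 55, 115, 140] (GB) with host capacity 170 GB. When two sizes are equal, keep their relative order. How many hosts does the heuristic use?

9

Sorted descending: 150, 145, 145, 140, 135, 125, 115, 105, 55, 55, 45, 40, 35.
  150 → host 1 (new)  [load 150/170]
  145 → host 2 (new)  [load 145/170]
  145 → host 3 (new)  [load 145/170]
  140 → host 4 (new)  [load 140/170]
  135 → host 5 (new)  [load 135/170]
  125 → host 6 (new)  [load 125/170]
  115 → host 7 (new)  [load 115/170]
  105 → host 8 (new)  [load 105/170]
  55 → host 7  [load 170/170]
  55 → host 8  [load 160/170]
  45 → host 6  [load 170/170]
  40 → host 9 (new)  [load 40/170]
  35 → host 5  [load 170/170]
9 hosts opened.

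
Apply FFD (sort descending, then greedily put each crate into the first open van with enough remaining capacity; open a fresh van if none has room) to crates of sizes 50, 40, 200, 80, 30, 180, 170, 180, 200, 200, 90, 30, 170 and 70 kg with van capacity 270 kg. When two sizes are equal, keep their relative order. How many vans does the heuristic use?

Sorted descending: 200, 200, 200, 180, 180, 170, 170, 90, 80, 70, 50, 40, 30, 30.
  200 → van 1 (new)  [load 200/270]
  200 → van 2 (new)  [load 200/270]
  200 → van 3 (new)  [load 200/270]
  180 → van 4 (new)  [load 180/270]
  180 → van 5 (new)  [load 180/270]
  170 → van 6 (new)  [load 170/270]
  170 → van 7 (new)  [load 170/270]
  90 → van 4  [load 270/270]
  80 → van 5  [load 260/270]
  70 → van 1  [load 270/270]
  50 → van 2  [load 250/270]
  40 → van 3  [load 240/270]
  30 → van 3  [load 270/270]
  30 → van 6  [load 200/270]
7 vans opened.

7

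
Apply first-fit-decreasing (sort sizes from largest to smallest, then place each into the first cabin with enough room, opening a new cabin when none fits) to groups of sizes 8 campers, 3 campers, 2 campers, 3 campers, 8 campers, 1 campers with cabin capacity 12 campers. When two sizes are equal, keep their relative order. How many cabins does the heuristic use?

Sorted descending: 8, 8, 3, 3, 2, 1.
  8 → cabin 1 (new)  [load 8/12]
  8 → cabin 2 (new)  [load 8/12]
  3 → cabin 1  [load 11/12]
  3 → cabin 2  [load 11/12]
  2 → cabin 3 (new)  [load 2/12]
  1 → cabin 1  [load 12/12]
3 cabins opened.

3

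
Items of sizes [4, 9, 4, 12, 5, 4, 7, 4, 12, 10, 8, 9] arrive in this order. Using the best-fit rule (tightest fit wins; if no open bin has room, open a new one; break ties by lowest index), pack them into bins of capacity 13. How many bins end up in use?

8

  4 → bin 1 (new)  [load 4/13]
  9 → bin 1  [load 13/13]
  4 → bin 2 (new)  [load 4/13]
  12 → bin 3 (new)  [load 12/13]
  5 → bin 2  [load 9/13]
  4 → bin 2  [load 13/13]
  7 → bin 4 (new)  [load 7/13]
  4 → bin 4  [load 11/13]
  12 → bin 5 (new)  [load 12/13]
  10 → bin 6 (new)  [load 10/13]
  8 → bin 7 (new)  [load 8/13]
  9 → bin 8 (new)  [load 9/13]
8 bins opened.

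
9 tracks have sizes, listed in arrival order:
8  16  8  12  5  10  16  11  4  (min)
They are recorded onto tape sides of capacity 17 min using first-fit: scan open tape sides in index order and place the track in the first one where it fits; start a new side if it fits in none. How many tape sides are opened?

  8 → side 1 (new)  [load 8/17]
  16 → side 2 (new)  [load 16/17]
  8 → side 1  [load 16/17]
  12 → side 3 (new)  [load 12/17]
  5 → side 3  [load 17/17]
  10 → side 4 (new)  [load 10/17]
  16 → side 5 (new)  [load 16/17]
  11 → side 6 (new)  [load 11/17]
  4 → side 4  [load 14/17]
6 tape sides opened.

6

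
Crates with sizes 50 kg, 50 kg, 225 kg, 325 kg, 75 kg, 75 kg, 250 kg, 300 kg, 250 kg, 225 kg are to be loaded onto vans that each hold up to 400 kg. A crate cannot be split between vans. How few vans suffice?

6

Total = 325 + 300 + 250 + 250 + 225 + 225 + 75 + 75 + 50 + 50 = 1825 kg.
Lower bound: ⌈1825/400⌉ = 5 vans.
Also, 6 crates each exceed 200 kg, and no two of those can share a van, so at least 6 vans are needed.
A packing using 6 vans:
  van 1: 325 + 75 = 400
  van 2: 300 + 75 = 375
  van 3: 250 + 50 + 50 = 350
  van 4: 250 = 250
  van 5: 225 = 225
  van 6: 225 = 225
This matches the lower bound, so 6 is optimal.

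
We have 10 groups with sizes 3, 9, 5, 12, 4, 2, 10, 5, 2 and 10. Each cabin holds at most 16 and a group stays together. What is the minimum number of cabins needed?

Total = 12 + 10 + 10 + 9 + 5 + 5 + 4 + 3 + 2 + 2 = 62.
Lower bound: ⌈62/16⌉ = 4 cabins.
A packing using 4 cabins:
  cabin 1: 12 + 4 = 16
  cabin 2: 10 + 5 = 15
  cabin 3: 10 + 5 = 15
  cabin 4: 9 + 3 + 2 + 2 = 16
This matches the lower bound, so 4 is optimal.

4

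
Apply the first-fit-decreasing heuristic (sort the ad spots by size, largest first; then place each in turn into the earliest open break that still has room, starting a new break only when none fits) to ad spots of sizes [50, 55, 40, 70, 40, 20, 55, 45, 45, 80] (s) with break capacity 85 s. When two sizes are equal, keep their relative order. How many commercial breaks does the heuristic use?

7

Sorted descending: 80, 70, 55, 55, 50, 45, 45, 40, 40, 20.
  80 → break 1 (new)  [load 80/85]
  70 → break 2 (new)  [load 70/85]
  55 → break 3 (new)  [load 55/85]
  55 → break 4 (new)  [load 55/85]
  50 → break 5 (new)  [load 50/85]
  45 → break 6 (new)  [load 45/85]
  45 → break 7 (new)  [load 45/85]
  40 → break 6  [load 85/85]
  40 → break 7  [load 85/85]
  20 → break 3  [load 75/85]
7 commercial breaks opened.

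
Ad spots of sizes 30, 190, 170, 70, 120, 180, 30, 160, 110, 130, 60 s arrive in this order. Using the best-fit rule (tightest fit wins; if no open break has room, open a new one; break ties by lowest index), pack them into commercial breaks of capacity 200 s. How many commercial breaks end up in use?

  30 → break 1 (new)  [load 30/200]
  190 → break 2 (new)  [load 190/200]
  170 → break 1  [load 200/200]
  70 → break 3 (new)  [load 70/200]
  120 → break 3  [load 190/200]
  180 → break 4 (new)  [load 180/200]
  30 → break 5 (new)  [load 30/200]
  160 → break 5  [load 190/200]
  110 → break 6 (new)  [load 110/200]
  130 → break 7 (new)  [load 130/200]
  60 → break 7  [load 190/200]
7 commercial breaks opened.

7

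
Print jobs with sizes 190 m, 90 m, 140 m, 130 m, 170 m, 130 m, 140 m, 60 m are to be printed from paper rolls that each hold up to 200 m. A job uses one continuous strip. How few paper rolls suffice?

7

Total = 190 + 170 + 140 + 140 + 130 + 130 + 90 + 60 = 1050 m.
Lower bound: ⌈1050/200⌉ = 6 paper rolls.
A packing using 7 paper rolls:
  roll 1: 190 = 190
  roll 2: 170 = 170
  roll 3: 140 + 60 = 200
  roll 4: 140 = 140
  roll 5: 130 = 130
  roll 6: 130 = 130
  roll 7: 90 = 90
No arrangement into 6 paper rolls stays within capacity, so 7 is optimal.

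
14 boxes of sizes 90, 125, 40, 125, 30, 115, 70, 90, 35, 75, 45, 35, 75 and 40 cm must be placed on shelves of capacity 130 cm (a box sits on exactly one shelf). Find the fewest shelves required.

Total = 125 + 125 + 115 + 90 + 90 + 75 + 75 + 70 + 45 + 40 + 40 + 35 + 35 + 30 = 990 cm.
Lower bound: ⌈990/130⌉ = 8 shelves.
A packing using 9 shelves:
  shelf 1: 125 = 125
  shelf 2: 125 = 125
  shelf 3: 115 = 115
  shelf 4: 90 + 40 = 130
  shelf 5: 90 + 40 = 130
  shelf 6: 75 + 45 = 120
  shelf 7: 75 + 35 = 110
  shelf 8: 70 + 35 = 105
  shelf 9: 30 = 30
No arrangement into 8 shelves stays within capacity, so 9 is optimal.

9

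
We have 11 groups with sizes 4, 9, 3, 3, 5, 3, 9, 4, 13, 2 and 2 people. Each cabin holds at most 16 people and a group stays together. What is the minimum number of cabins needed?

4

Total = 13 + 9 + 9 + 5 + 4 + 4 + 3 + 3 + 3 + 2 + 2 = 57 people.
Lower bound: ⌈57/16⌉ = 4 cabins.
A packing using 4 cabins:
  cabin 1: 13 + 3 = 16
  cabin 2: 9 + 5 + 2 = 16
  cabin 3: 9 + 4 + 3 = 16
  cabin 4: 4 + 3 + 2 = 9
This matches the lower bound, so 4 is optimal.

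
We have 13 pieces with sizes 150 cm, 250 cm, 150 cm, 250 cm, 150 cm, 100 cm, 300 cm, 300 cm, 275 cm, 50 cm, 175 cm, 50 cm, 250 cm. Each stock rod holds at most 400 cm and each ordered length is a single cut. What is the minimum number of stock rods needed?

Total = 300 + 300 + 275 + 250 + 250 + 250 + 175 + 150 + 150 + 150 + 100 + 50 + 50 = 2450 cm.
Lower bound: ⌈2450/400⌉ = 7 stock rods.
A packing using 7 stock rods:
  stock rod 1: 300 + 100 = 400
  stock rod 2: 300 + 50 + 50 = 400
  stock rod 3: 275 = 275
  stock rod 4: 250 + 150 = 400
  stock rod 5: 250 + 150 = 400
  stock rod 6: 250 + 150 = 400
  stock rod 7: 175 = 175
This matches the lower bound, so 7 is optimal.

7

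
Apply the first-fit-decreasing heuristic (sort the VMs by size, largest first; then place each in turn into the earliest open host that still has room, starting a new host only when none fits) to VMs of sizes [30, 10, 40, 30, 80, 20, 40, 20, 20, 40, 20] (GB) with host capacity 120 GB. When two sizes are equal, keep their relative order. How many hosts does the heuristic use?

3

Sorted descending: 80, 40, 40, 40, 30, 30, 20, 20, 20, 20, 10.
  80 → host 1 (new)  [load 80/120]
  40 → host 1  [load 120/120]
  40 → host 2 (new)  [load 40/120]
  40 → host 2  [load 80/120]
  30 → host 2  [load 110/120]
  30 → host 3 (new)  [load 30/120]
  20 → host 3  [load 50/120]
  20 → host 3  [load 70/120]
  20 → host 3  [load 90/120]
  20 → host 3  [load 110/120]
  10 → host 2  [load 120/120]
3 hosts opened.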